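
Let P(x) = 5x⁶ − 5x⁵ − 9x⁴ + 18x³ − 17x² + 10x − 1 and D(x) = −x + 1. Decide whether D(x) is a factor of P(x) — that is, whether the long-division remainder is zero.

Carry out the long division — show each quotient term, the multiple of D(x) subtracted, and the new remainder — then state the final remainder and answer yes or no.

Step 1: lead(5x⁶ − 5x⁵ − 9x⁴ + 18x³ − 17x² + 10x − 1) ÷ lead(D) = 5x⁶ ÷ −x = −5x⁵. Subtract (−5x⁵)·D = 5x⁶ − 5x⁵. Remainder: −9x⁴ + 18x³ − 17x² + 10x − 1.
Step 2: lead(−9x⁴ + 18x³ − 17x² + 10x − 1) ÷ lead(D) = −9x⁴ ÷ −x = 9x³. Subtract (9x³)·D = −9x⁴ + 9x³. Remainder: 9x³ − 17x² + 10x − 1.
Step 3: lead(9x³ − 17x² + 10x − 1) ÷ lead(D) = 9x³ ÷ −x = −9x². Subtract (−9x²)·D = 9x³ − 9x². Remainder: −8x² + 10x − 1.
Step 4: lead(−8x² + 10x − 1) ÷ lead(D) = −8x² ÷ −x = 8x. Subtract (8x)·D = −8x² + 8x. Remainder: 2x − 1.
Step 5: lead(2x − 1) ÷ lead(D) = 2x ÷ −x = −2. Subtract (−2)·D = 2x − 2. Remainder: 1.

R(x) = 1, so D(x) is not a factor of P(x). no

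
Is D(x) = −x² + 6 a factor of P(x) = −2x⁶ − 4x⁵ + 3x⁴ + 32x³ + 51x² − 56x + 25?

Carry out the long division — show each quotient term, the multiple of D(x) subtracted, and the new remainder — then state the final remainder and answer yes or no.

R(x) = −8x + 7, so D(x) is not a factor of P(x). no

Step 1: lead(−2x⁶ − 4x⁵ + 3x⁴ + 32x³ + 51x² − 56x + 25) ÷ lead(D) = −2x⁶ ÷ −x² = 2x⁴. Subtract (2x⁴)·D = −2x⁶ + 12x⁴. Remainder: −4x⁵ − 9x⁴ + 32x³ + 51x² − 56x + 25.
Step 2: lead(−4x⁵ − 9x⁴ + 32x³ + 51x² − 56x + 25) ÷ lead(D) = −4x⁵ ÷ −x² = 4x³. Subtract (4x³)·D = −4x⁵ + 24x³. Remainder: −9x⁴ + 8x³ + 51x² − 56x + 25.
Step 3: lead(−9x⁴ + 8x³ + 51x² − 56x + 25) ÷ lead(D) = −9x⁴ ÷ −x² = 9x². Subtract (9x²)·D = −9x⁴ + 54x². Remainder: 8x³ − 3x² − 56x + 25.
Step 4: lead(8x³ − 3x² − 56x + 25) ÷ lead(D) = 8x³ ÷ −x² = −8x. Subtract (−8x)·D = 8x³ − 48x. Remainder: −3x² − 8x + 25.
Step 5: lead(−3x² − 8x + 25) ÷ lead(D) = −3x² ÷ −x² = 3. Subtract (3)·D = −3x² + 18. Remainder: −8x + 7.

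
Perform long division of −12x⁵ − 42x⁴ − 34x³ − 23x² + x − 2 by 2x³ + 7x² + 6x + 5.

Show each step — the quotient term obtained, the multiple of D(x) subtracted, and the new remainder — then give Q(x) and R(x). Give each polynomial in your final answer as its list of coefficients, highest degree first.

Step 1: lead(−12x⁵ − 42x⁴ − 34x³ − 23x² + x − 2) ÷ lead(D) = −12x⁵ ÷ 2x³ = −6x². Subtract (−6x²)·D = −12x⁵ − 42x⁴ − 36x³ − 30x². Remainder: 2x³ + 7x² + x − 2.
Step 2: lead(2x³ + 7x² + x − 2) ÷ lead(D) = 2x³ ÷ 2x³ = 1. Subtract (1)·D = 2x³ + 7x² + 6x + 5. Remainder: −5x − 7.

Q = [-6, 0, 1]; R = [-5, -7]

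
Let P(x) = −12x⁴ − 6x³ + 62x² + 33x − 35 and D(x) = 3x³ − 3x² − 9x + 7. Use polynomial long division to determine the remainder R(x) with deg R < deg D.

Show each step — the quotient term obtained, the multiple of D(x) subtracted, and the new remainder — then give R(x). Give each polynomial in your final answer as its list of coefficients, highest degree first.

R = [8, 7, 7]

Step 1: lead(−12x⁴ − 6x³ + 62x² + 33x − 35) ÷ lead(D) = −12x⁴ ÷ 3x³ = −4x. Subtract (−4x)·D = −12x⁴ + 12x³ + 36x² − 28x. Remainder: −18x³ + 26x² + 61x − 35.
Step 2: lead(−18x³ + 26x² + 61x − 35) ÷ lead(D) = −18x³ ÷ 3x³ = −6. Subtract (−6)·D = −18x³ + 18x² + 54x − 42. Remainder: 8x² + 7x + 7.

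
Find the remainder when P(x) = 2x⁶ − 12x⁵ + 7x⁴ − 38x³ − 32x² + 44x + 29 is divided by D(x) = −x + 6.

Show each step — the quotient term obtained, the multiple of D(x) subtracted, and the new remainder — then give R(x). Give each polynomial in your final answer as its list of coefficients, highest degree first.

Step 1: lead(2x⁶ − 12x⁵ + 7x⁴ − 38x³ − 32x² + 44x + 29) ÷ lead(D) = 2x⁶ ÷ −x = −2x⁵. Subtract (−2x⁵)·D = 2x⁶ − 12x⁵. Remainder: 7x⁴ − 38x³ − 32x² + 44x + 29.
Step 2: lead(7x⁴ − 38x³ − 32x² + 44x + 29) ÷ lead(D) = 7x⁴ ÷ −x = −7x³. Subtract (−7x³)·D = 7x⁴ − 42x³. Remainder: 4x³ − 32x² + 44x + 29.
Step 3: lead(4x³ − 32x² + 44x + 29) ÷ lead(D) = 4x³ ÷ −x = −4x². Subtract (−4x²)·D = 4x³ − 24x². Remainder: −8x² + 44x + 29.
Step 4: lead(−8x² + 44x + 29) ÷ lead(D) = −8x² ÷ −x = 8x. Subtract (8x)·D = −8x² + 48x. Remainder: −4x + 29.
Step 5: lead(−4x + 29) ÷ lead(D) = −4x ÷ −x = 4. Subtract (4)·D = −4x + 24. Remainder: 5.

R = [5]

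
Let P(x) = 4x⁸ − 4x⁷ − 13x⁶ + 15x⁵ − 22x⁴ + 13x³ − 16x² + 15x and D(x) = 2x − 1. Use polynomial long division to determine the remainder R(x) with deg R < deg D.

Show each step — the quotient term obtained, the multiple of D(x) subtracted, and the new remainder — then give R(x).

Step 1: lead(4x⁸ − 4x⁷ − 13x⁶ + 15x⁵ − 22x⁴ + 13x³ − 16x² + 15x) ÷ lead(D) = 4x⁸ ÷ 2x = 2x⁷. Subtract (2x⁷)·D = 4x⁸ − 2x⁷. Remainder: −2x⁷ − 13x⁶ + 15x⁵ − 22x⁴ + 13x³ − 16x² + 15x.
Step 2: lead(−2x⁷ − 13x⁶ + 15x⁵ − 22x⁴ + 13x³ − 16x² + 15x) ÷ lead(D) = −2x⁷ ÷ 2x = −x⁶. Subtract (−x⁶)·D = −2x⁷ + x⁶. Remainder: −14x⁶ + 15x⁵ − 22x⁴ + 13x³ − 16x² + 15x.
Step 3: lead(−14x⁶ + 15x⁵ − 22x⁴ + 13x³ − 16x² + 15x) ÷ lead(D) = −14x⁶ ÷ 2x = −7x⁵. Subtract (−7x⁵)·D = −14x⁶ + 7x⁵. Remainder: 8x⁵ − 22x⁴ + 13x³ − 16x² + 15x.
Step 4: lead(8x⁵ − 22x⁴ + 13x³ − 16x² + 15x) ÷ lead(D) = 8x⁵ ÷ 2x = 4x⁴. Subtract (4x⁴)·D = 8x⁵ − 4x⁴. Remainder: −18x⁴ + 13x³ − 16x² + 15x.
Step 5: lead(−18x⁴ + 13x³ − 16x² + 15x) ÷ lead(D) = −18x⁴ ÷ 2x = −9x³. Subtract (−9x³)·D = −18x⁴ + 9x³. Remainder: 4x³ − 16x² + 15x.
Step 6: lead(4x³ − 16x² + 15x) ÷ lead(D) = 4x³ ÷ 2x = 2x². Subtract (2x²)·D = 4x³ − 2x². Remainder: −14x² + 15x.
Step 7: lead(−14x² + 15x) ÷ lead(D) = −14x² ÷ 2x = −7x. Subtract (−7x)·D = −14x² + 7x. Remainder: 8x.
Step 8: lead(8x) ÷ lead(D) = 8x ÷ 2x = 4. Subtract (4)·D = 8x − 4. Remainder: 4.

R(x) = 4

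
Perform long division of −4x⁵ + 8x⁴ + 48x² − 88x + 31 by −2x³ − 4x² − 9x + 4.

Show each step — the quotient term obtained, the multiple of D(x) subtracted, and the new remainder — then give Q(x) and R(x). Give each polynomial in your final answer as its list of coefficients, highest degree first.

Step 1: lead(−4x⁵ + 8x⁴ + 48x² − 88x + 31) ÷ lead(D) = −4x⁵ ÷ −2x³ = 2x². Subtract (2x²)·D = −4x⁵ − 8x⁴ − 18x³ + 8x². Remainder: 16x⁴ + 18x³ + 40x² − 88x + 31.
Step 2: lead(16x⁴ + 18x³ + 40x² − 88x + 31) ÷ lead(D) = 16x⁴ ÷ −2x³ = −8x. Subtract (−8x)·D = 16x⁴ + 32x³ + 72x² − 32x. Remainder: −14x³ − 32x² − 56x + 31.
Step 3: lead(−14x³ − 32x² − 56x + 31) ÷ lead(D) = −14x³ ÷ −2x³ = 7. Subtract (7)·D = −14x³ − 28x² − 63x + 28. Remainder: −4x² + 7x + 3.

Q = [2, -8, 7]; R = [-4, 7, 3]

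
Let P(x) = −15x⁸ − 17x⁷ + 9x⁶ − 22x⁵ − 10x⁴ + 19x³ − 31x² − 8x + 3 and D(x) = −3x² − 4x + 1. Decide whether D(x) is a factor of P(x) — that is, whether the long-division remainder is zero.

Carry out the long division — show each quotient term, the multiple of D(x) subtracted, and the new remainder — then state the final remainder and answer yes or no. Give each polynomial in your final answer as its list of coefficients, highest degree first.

Step 1: lead(−15x⁸ − 17x⁷ + 9x⁶ − 22x⁵ − 10x⁴ + 19x³ − 31x² − 8x + 3) ÷ lead(D) = −15x⁸ ÷ −3x² = 5x⁶. Subtract (5x⁶)·D = −15x⁸ − 20x⁷ + 5x⁶. Remainder: 3x⁷ + 4x⁶ − 22x⁵ − 10x⁴ + 19x³ − 31x² − 8x + 3.
Step 2: lead(3x⁷ + 4x⁶ − 22x⁵ − 10x⁴ + 19x³ − 31x² − 8x + 3) ÷ lead(D) = 3x⁷ ÷ −3x² = −x⁵. Subtract (−x⁵)·D = 3x⁷ + 4x⁶ − x⁵. Remainder: −21x⁵ − 10x⁴ + 19x³ − 31x² − 8x + 3.
Step 3: lead(−21x⁵ − 10x⁴ + 19x³ − 31x² − 8x + 3) ÷ lead(D) = −21x⁵ ÷ −3x² = 7x³. Subtract (7x³)·D = −21x⁵ − 28x⁴ + 7x³. Remainder: 18x⁴ + 12x³ − 31x² − 8x + 3.
Step 4: lead(18x⁴ + 12x³ − 31x² − 8x + 3) ÷ lead(D) = 18x⁴ ÷ −3x² = −6x². Subtract (−6x²)·D = 18x⁴ + 24x³ − 6x². Remainder: −12x³ − 25x² − 8x + 3.
Step 5: lead(−12x³ − 25x² − 8x + 3) ÷ lead(D) = −12x³ ÷ −3x² = 4x. Subtract (4x)·D = −12x³ − 16x² + 4x. Remainder: −9x² − 12x + 3.
Step 6: lead(−9x² − 12x + 3) ÷ lead(D) = −9x² ÷ −3x² = 3. Subtract (3)·D = −9x² − 12x + 3. Remainder: 0.

R = [0], so D(x) is a factor of P(x). yes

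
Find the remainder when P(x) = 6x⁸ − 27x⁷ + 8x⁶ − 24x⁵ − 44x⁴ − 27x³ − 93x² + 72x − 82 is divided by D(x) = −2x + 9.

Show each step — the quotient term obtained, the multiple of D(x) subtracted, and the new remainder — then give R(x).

R(x) = −1

Step 1: lead(6x⁸ − 27x⁷ + 8x⁶ − 24x⁵ − 44x⁴ − 27x³ − 93x² + 72x − 82) ÷ lead(D) = 6x⁸ ÷ −2x = −3x⁷. Subtract (−3x⁷)·D = 6x⁸ − 27x⁷. Remainder: 8x⁶ − 24x⁵ − 44x⁴ − 27x³ − 93x² + 72x − 82.
Step 2: lead(8x⁶ − 24x⁵ − 44x⁴ − 27x³ − 93x² + 72x − 82) ÷ lead(D) = 8x⁶ ÷ −2x = −4x⁵. Subtract (−4x⁵)·D = 8x⁶ − 36x⁵. Remainder: 12x⁵ − 44x⁴ − 27x³ − 93x² + 72x − 82.
Step 3: lead(12x⁵ − 44x⁴ − 27x³ − 93x² + 72x − 82) ÷ lead(D) = 12x⁵ ÷ −2x = −6x⁴. Subtract (−6x⁴)·D = 12x⁵ − 54x⁴. Remainder: 10x⁴ − 27x³ − 93x² + 72x − 82.
Step 4: lead(10x⁴ − 27x³ − 93x² + 72x − 82) ÷ lead(D) = 10x⁴ ÷ −2x = −5x³. Subtract (−5x³)·D = 10x⁴ − 45x³. Remainder: 18x³ − 93x² + 72x − 82.
Step 5: lead(18x³ − 93x² + 72x − 82) ÷ lead(D) = 18x³ ÷ −2x = −9x². Subtract (−9x²)·D = 18x³ − 81x². Remainder: −12x² + 72x − 82.
Step 6: lead(−12x² + 72x − 82) ÷ lead(D) = −12x² ÷ −2x = 6x. Subtract (6x)·D = −12x² + 54x. Remainder: 18x − 82.
Step 7: lead(18x − 82) ÷ lead(D) = 18x ÷ −2x = −9. Subtract (−9)·D = 18x − 81. Remainder: −1.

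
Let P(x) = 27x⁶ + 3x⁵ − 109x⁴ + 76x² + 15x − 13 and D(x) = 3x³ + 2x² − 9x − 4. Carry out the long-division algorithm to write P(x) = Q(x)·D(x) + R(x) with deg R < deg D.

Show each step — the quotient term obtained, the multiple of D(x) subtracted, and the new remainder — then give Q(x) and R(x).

Step 1: lead(27x⁶ + 3x⁵ − 109x⁴ + 76x² + 15x − 13) ÷ lead(D) = 27x⁶ ÷ 3x³ = 9x³. Subtract (9x³)·D = 27x⁶ + 18x⁵ − 81x⁴ − 36x³. Remainder: −15x⁵ − 28x⁴ + 36x³ + 76x² + 15x − 13.
Step 2: lead(−15x⁵ − 28x⁴ + 36x³ + 76x² + 15x − 13) ÷ lead(D) = −15x⁵ ÷ 3x³ = −5x². Subtract (−5x²)·D = −15x⁵ − 10x⁴ + 45x³ + 20x². Remainder: −18x⁴ − 9x³ + 56x² + 15x − 13.
Step 3: lead(−18x⁴ − 9x³ + 56x² + 15x − 13) ÷ lead(D) = −18x⁴ ÷ 3x³ = −6x. Subtract (−6x)·D = −18x⁴ − 12x³ + 54x² + 24x. Remainder: 3x³ + 2x² − 9x − 13.
Step 4: lead(3x³ + 2x² − 9x − 13) ÷ lead(D) = 3x³ ÷ 3x³ = 1. Subtract (1)·D = 3x³ + 2x² − 9x − 4. Remainder: −9.

Q(x) = 9x³ − 5x² − 6x + 1; R(x) = −9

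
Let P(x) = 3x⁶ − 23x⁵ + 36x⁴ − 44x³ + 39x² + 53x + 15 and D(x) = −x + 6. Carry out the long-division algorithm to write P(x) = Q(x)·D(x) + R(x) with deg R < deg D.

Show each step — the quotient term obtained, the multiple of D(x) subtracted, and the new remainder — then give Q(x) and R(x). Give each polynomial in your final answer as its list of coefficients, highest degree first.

Q = [-3, 5, -6, 8, 9, 1]; R = [9]

Step 1: lead(3x⁶ − 23x⁵ + 36x⁴ − 44x³ + 39x² + 53x + 15) ÷ lead(D) = 3x⁶ ÷ −x = −3x⁵. Subtract (−3x⁵)·D = 3x⁶ − 18x⁵. Remainder: −5x⁵ + 36x⁴ − 44x³ + 39x² + 53x + 15.
Step 2: lead(−5x⁵ + 36x⁴ − 44x³ + 39x² + 53x + 15) ÷ lead(D) = −5x⁵ ÷ −x = 5x⁴. Subtract (5x⁴)·D = −5x⁵ + 30x⁴. Remainder: 6x⁴ − 44x³ + 39x² + 53x + 15.
Step 3: lead(6x⁴ − 44x³ + 39x² + 53x + 15) ÷ lead(D) = 6x⁴ ÷ −x = −6x³. Subtract (−6x³)·D = 6x⁴ − 36x³. Remainder: −8x³ + 39x² + 53x + 15.
Step 4: lead(−8x³ + 39x² + 53x + 15) ÷ lead(D) = −8x³ ÷ −x = 8x². Subtract (8x²)·D = −8x³ + 48x². Remainder: −9x² + 53x + 15.
Step 5: lead(−9x² + 53x + 15) ÷ lead(D) = −9x² ÷ −x = 9x. Subtract (9x)·D = −9x² + 54x. Remainder: −x + 15.
Step 6: lead(−x + 15) ÷ lead(D) = −x ÷ −x = 1. Subtract (1)·D = −x + 6. Remainder: 9.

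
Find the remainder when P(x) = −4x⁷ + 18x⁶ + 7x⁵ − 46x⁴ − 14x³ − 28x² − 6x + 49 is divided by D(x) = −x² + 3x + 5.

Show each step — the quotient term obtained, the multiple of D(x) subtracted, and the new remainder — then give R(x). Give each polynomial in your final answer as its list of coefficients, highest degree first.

R = [7, 4]

Step 1: lead(−4x⁷ + 18x⁶ + 7x⁵ − 46x⁴ − 14x³ − 28x² − 6x + 49) ÷ lead(D) = −4x⁷ ÷ −x² = 4x⁵. Subtract (4x⁵)·D = −4x⁷ + 12x⁶ + 20x⁵. Remainder: 6x⁶ − 13x⁵ − 46x⁴ − 14x³ − 28x² − 6x + 49.
Step 2: lead(6x⁶ − 13x⁵ − 46x⁴ − 14x³ − 28x² − 6x + 49) ÷ lead(D) = 6x⁶ ÷ −x² = −6x⁴. Subtract (−6x⁴)·D = 6x⁶ − 18x⁵ − 30x⁴. Remainder: 5x⁵ − 16x⁴ − 14x³ − 28x² − 6x + 49.
Step 3: lead(5x⁵ − 16x⁴ − 14x³ − 28x² − 6x + 49) ÷ lead(D) = 5x⁵ ÷ −x² = −5x³. Subtract (−5x³)·D = 5x⁵ − 15x⁴ − 25x³. Remainder: −x⁴ + 11x³ − 28x² − 6x + 49.
Step 4: lead(−x⁴ + 11x³ − 28x² − 6x + 49) ÷ lead(D) = −x⁴ ÷ −x² = x². Subtract (x²)·D = −x⁴ + 3x³ + 5x². Remainder: 8x³ − 33x² − 6x + 49.
Step 5: lead(8x³ − 33x² − 6x + 49) ÷ lead(D) = 8x³ ÷ −x² = −8x. Subtract (−8x)·D = 8x³ − 24x² − 40x. Remainder: −9x² + 34x + 49.
Step 6: lead(−9x² + 34x + 49) ÷ lead(D) = −9x² ÷ −x² = 9. Subtract (9)·D = −9x² + 27x + 45. Remainder: 7x + 4.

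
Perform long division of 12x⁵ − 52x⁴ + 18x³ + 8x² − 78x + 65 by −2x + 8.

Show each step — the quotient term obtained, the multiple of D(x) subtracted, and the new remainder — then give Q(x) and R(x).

Q(x) = −6x⁴ + 2x³ − x² − 8x + 7; R(x) = 9

Step 1: lead(12x⁵ − 52x⁴ + 18x³ + 8x² − 78x + 65) ÷ lead(D) = 12x⁵ ÷ −2x = −6x⁴. Subtract (−6x⁴)·D = 12x⁵ − 48x⁴. Remainder: −4x⁴ + 18x³ + 8x² − 78x + 65.
Step 2: lead(−4x⁴ + 18x³ + 8x² − 78x + 65) ÷ lead(D) = −4x⁴ ÷ −2x = 2x³. Subtract (2x³)·D = −4x⁴ + 16x³. Remainder: 2x³ + 8x² − 78x + 65.
Step 3: lead(2x³ + 8x² − 78x + 65) ÷ lead(D) = 2x³ ÷ −2x = −x². Subtract (−x²)·D = 2x³ − 8x². Remainder: 16x² − 78x + 65.
Step 4: lead(16x² − 78x + 65) ÷ lead(D) = 16x² ÷ −2x = −8x. Subtract (−8x)·D = 16x² − 64x. Remainder: −14x + 65.
Step 5: lead(−14x + 65) ÷ lead(D) = −14x ÷ −2x = 7. Subtract (7)·D = −14x + 56. Remainder: 9.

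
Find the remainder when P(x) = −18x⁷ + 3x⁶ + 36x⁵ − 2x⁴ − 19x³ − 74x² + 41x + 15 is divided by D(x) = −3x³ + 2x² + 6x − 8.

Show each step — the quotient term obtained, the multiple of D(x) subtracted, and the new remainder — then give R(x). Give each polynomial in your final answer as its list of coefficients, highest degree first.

R = [-4, -5, -9]

Step 1: lead(−18x⁷ + 3x⁶ + 36x⁵ − 2x⁴ − 19x³ − 74x² + 41x + 15) ÷ lead(D) = −18x⁷ ÷ −3x³ = 6x⁴. Subtract (6x⁴)·D = −18x⁷ + 12x⁶ + 36x⁵ − 48x⁴. Remainder: −9x⁶ + 46x⁴ − 19x³ − 74x² + 41x + 15.
Step 2: lead(−9x⁶ + 46x⁴ − 19x³ − 74x² + 41x + 15) ÷ lead(D) = −9x⁶ ÷ −3x³ = 3x³. Subtract (3x³)·D = −9x⁶ + 6x⁵ + 18x⁴ − 24x³. Remainder: −6x⁵ + 28x⁴ + 5x³ − 74x² + 41x + 15.
Step 3: lead(−6x⁵ + 28x⁴ + 5x³ − 74x² + 41x + 15) ÷ lead(D) = −6x⁵ ÷ −3x³ = 2x². Subtract (2x²)·D = −6x⁵ + 4x⁴ + 12x³ − 16x². Remainder: 24x⁴ − 7x³ − 58x² + 41x + 15.
Step 4: lead(24x⁴ − 7x³ − 58x² + 41x + 15) ÷ lead(D) = 24x⁴ ÷ −3x³ = −8x. Subtract (−8x)·D = 24x⁴ − 16x³ − 48x² + 64x. Remainder: 9x³ − 10x² − 23x + 15.
Step 5: lead(9x³ − 10x² − 23x + 15) ÷ lead(D) = 9x³ ÷ −3x³ = −3. Subtract (−3)·D = 9x³ − 6x² − 18x + 24. Remainder: −4x² − 5x − 9.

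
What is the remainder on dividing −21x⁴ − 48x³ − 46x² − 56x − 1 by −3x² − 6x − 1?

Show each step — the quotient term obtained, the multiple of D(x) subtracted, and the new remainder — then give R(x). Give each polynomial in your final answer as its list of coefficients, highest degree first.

R = [8]

Step 1: lead(−21x⁴ − 48x³ − 46x² − 56x − 1) ÷ lead(D) = −21x⁴ ÷ −3x² = 7x². Subtract (7x²)·D = −21x⁴ − 42x³ − 7x². Remainder: −6x³ − 39x² − 56x − 1.
Step 2: lead(−6x³ − 39x² − 56x − 1) ÷ lead(D) = −6x³ ÷ −3x² = 2x. Subtract (2x)·D = −6x³ − 12x² − 2x. Remainder: −27x² − 54x − 1.
Step 3: lead(−27x² − 54x − 1) ÷ lead(D) = −27x² ÷ −3x² = 9. Subtract (9)·D = −27x² − 54x − 9. Remainder: 8.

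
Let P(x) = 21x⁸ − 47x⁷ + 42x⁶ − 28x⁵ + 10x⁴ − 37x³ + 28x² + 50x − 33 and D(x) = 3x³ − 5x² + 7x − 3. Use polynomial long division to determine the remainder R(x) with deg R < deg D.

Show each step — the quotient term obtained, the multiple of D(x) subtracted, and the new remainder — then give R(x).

Step 1: lead(21x⁸ − 47x⁷ + 42x⁶ − 28x⁵ + 10x⁴ − 37x³ + 28x² + 50x − 33) ÷ lead(D) = 21x⁸ ÷ 3x³ = 7x⁵. Subtract (7x⁵)·D = 21x⁸ − 35x⁷ + 49x⁶ − 21x⁵. Remainder: −12x⁷ − 7x⁶ − 7x⁵ + 10x⁴ − 37x³ + 28x² + 50x − 33.
Step 2: lead(−12x⁷ − 7x⁶ − 7x⁵ + 10x⁴ − 37x³ + 28x² + 50x − 33) ÷ lead(D) = −12x⁷ ÷ 3x³ = −4x⁴. Subtract (−4x⁴)·D = −12x⁷ + 20x⁶ − 28x⁵ + 12x⁴. Remainder: −27x⁶ + 21x⁵ − 2x⁴ − 37x³ + 28x² + 50x − 33.
Step 3: lead(−27x⁶ + 21x⁵ − 2x⁴ − 37x³ + 28x² + 50x − 33) ÷ lead(D) = −27x⁶ ÷ 3x³ = −9x³. Subtract (−9x³)·D = −27x⁶ + 45x⁵ − 63x⁴ + 27x³. Remainder: −24x⁵ + 61x⁴ − 64x³ + 28x² + 50x − 33.
Step 4: lead(−24x⁵ + 61x⁴ − 64x³ + 28x² + 50x − 33) ÷ lead(D) = −24x⁵ ÷ 3x³ = −8x². Subtract (−8x²)·D = −24x⁵ + 40x⁴ − 56x³ + 24x². Remainder: 21x⁴ − 8x³ + 4x² + 50x − 33.
Step 5: lead(21x⁴ − 8x³ + 4x² + 50x − 33) ÷ lead(D) = 21x⁴ ÷ 3x³ = 7x. Subtract (7x)·D = 21x⁴ − 35x³ + 49x² − 21x. Remainder: 27x³ − 45x² + 71x − 33.
Step 6: lead(27x³ − 45x² + 71x − 33) ÷ lead(D) = 27x³ ÷ 3x³ = 9. Subtract (9)·D = 27x³ − 45x² + 63x − 27. Remainder: 8x − 6.

R(x) = 8x − 6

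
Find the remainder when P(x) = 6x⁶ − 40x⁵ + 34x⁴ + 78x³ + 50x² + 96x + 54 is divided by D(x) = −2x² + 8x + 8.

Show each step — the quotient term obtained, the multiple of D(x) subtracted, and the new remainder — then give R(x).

R(x) = −2

Step 1: lead(6x⁶ − 40x⁵ + 34x⁴ + 78x³ + 50x² + 96x + 54) ÷ lead(D) = 6x⁶ ÷ −2x² = −3x⁴. Subtract (−3x⁴)·D = 6x⁶ − 24x⁵ − 24x⁴. Remainder: −16x⁵ + 58x⁴ + 78x³ + 50x² + 96x + 54.
Step 2: lead(−16x⁵ + 58x⁴ + 78x³ + 50x² + 96x + 54) ÷ lead(D) = −16x⁵ ÷ −2x² = 8x³. Subtract (8x³)·D = −16x⁵ + 64x⁴ + 64x³. Remainder: −6x⁴ + 14x³ + 50x² + 96x + 54.
Step 3: lead(−6x⁴ + 14x³ + 50x² + 96x + 54) ÷ lead(D) = −6x⁴ ÷ −2x² = 3x². Subtract (3x²)·D = −6x⁴ + 24x³ + 24x². Remainder: −10x³ + 26x² + 96x + 54.
Step 4: lead(−10x³ + 26x² + 96x + 54) ÷ lead(D) = −10x³ ÷ −2x² = 5x. Subtract (5x)·D = −10x³ + 40x² + 40x. Remainder: −14x² + 56x + 54.
Step 5: lead(−14x² + 56x + 54) ÷ lead(D) = −14x² ÷ −2x² = 7. Subtract (7)·D = −14x² + 56x + 56. Remainder: −2.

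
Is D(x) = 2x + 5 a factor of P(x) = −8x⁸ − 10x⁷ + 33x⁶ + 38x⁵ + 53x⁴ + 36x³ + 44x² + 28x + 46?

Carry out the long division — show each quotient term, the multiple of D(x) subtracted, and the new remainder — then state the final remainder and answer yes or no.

R(x) = 1, so D(x) is not a factor of P(x). no

Step 1: lead(−8x⁸ − 10x⁷ + 33x⁶ + 38x⁵ + 53x⁴ + 36x³ + 44x² + 28x + 46) ÷ lead(D) = −8x⁸ ÷ 2x = −4x⁷. Subtract (−4x⁷)·D = −8x⁸ − 20x⁷. Remainder: 10x⁷ + 33x⁶ + 38x⁵ + 53x⁴ + 36x³ + 44x² + 28x + 46.
Step 2: lead(10x⁷ + 33x⁶ + 38x⁵ + 53x⁴ + 36x³ + 44x² + 28x + 46) ÷ lead(D) = 10x⁷ ÷ 2x = 5x⁶. Subtract (5x⁶)·D = 10x⁷ + 25x⁶. Remainder: 8x⁶ + 38x⁵ + 53x⁴ + 36x³ + 44x² + 28x + 46.
Step 3: lead(8x⁶ + 38x⁵ + 53x⁴ + 36x³ + 44x² + 28x + 46) ÷ lead(D) = 8x⁶ ÷ 2x = 4x⁵. Subtract (4x⁵)·D = 8x⁶ + 20x⁵. Remainder: 18x⁵ + 53x⁴ + 36x³ + 44x² + 28x + 46.
Step 4: lead(18x⁵ + 53x⁴ + 36x³ + 44x² + 28x + 46) ÷ lead(D) = 18x⁵ ÷ 2x = 9x⁴. Subtract (9x⁴)·D = 18x⁵ + 45x⁴. Remainder: 8x⁴ + 36x³ + 44x² + 28x + 46.
Step 5: lead(8x⁴ + 36x³ + 44x² + 28x + 46) ÷ lead(D) = 8x⁴ ÷ 2x = 4x³. Subtract (4x³)·D = 8x⁴ + 20x³. Remainder: 16x³ + 44x² + 28x + 46.
Step 6: lead(16x³ + 44x² + 28x + 46) ÷ lead(D) = 16x³ ÷ 2x = 8x². Subtract (8x²)·D = 16x³ + 40x². Remainder: 4x² + 28x + 46.
Step 7: lead(4x² + 28x + 46) ÷ lead(D) = 4x² ÷ 2x = 2x. Subtract (2x)·D = 4x² + 10x. Remainder: 18x + 46.
Step 8: lead(18x + 46) ÷ lead(D) = 18x ÷ 2x = 9. Subtract (9)·D = 18x + 45. Remainder: 1.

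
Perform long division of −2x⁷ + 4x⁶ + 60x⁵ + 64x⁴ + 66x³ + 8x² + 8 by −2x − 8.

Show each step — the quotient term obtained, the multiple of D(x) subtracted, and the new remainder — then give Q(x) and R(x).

Q(x) = x⁶ − 6x⁵ − 6x⁴ − 8x³ − x²; R(x) = 8

Step 1: lead(−2x⁷ + 4x⁶ + 60x⁵ + 64x⁴ + 66x³ + 8x² + 8) ÷ lead(D) = −2x⁷ ÷ −2x = x⁶. Subtract (x⁶)·D = −2x⁷ − 8x⁶. Remainder: 12x⁶ + 60x⁵ + 64x⁴ + 66x³ + 8x² + 8.
Step 2: lead(12x⁶ + 60x⁵ + 64x⁴ + 66x³ + 8x² + 8) ÷ lead(D) = 12x⁶ ÷ −2x = −6x⁵. Subtract (−6x⁵)·D = 12x⁶ + 48x⁵. Remainder: 12x⁵ + 64x⁴ + 66x³ + 8x² + 8.
Step 3: lead(12x⁵ + 64x⁴ + 66x³ + 8x² + 8) ÷ lead(D) = 12x⁵ ÷ −2x = −6x⁴. Subtract (−6x⁴)·D = 12x⁵ + 48x⁴. Remainder: 16x⁴ + 66x³ + 8x² + 8.
Step 4: lead(16x⁴ + 66x³ + 8x² + 8) ÷ lead(D) = 16x⁴ ÷ −2x = −8x³. Subtract (−8x³)·D = 16x⁴ + 64x³. Remainder: 2x³ + 8x² + 8.
Step 5: lead(2x³ + 8x² + 8) ÷ lead(D) = 2x³ ÷ −2x = −x². Subtract (−x²)·D = 2x³ + 8x². Remainder: 8.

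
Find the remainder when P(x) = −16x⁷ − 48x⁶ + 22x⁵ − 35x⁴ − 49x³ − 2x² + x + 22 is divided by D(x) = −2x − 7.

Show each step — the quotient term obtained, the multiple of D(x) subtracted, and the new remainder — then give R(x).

R(x) = −6

Step 1: lead(−16x⁷ − 48x⁶ + 22x⁵ − 35x⁴ − 49x³ − 2x² + x + 22) ÷ lead(D) = −16x⁷ ÷ −2x = 8x⁶. Subtract (8x⁶)·D = −16x⁷ − 56x⁶. Remainder: 8x⁶ + 22x⁵ − 35x⁴ − 49x³ − 2x² + x + 22.
Step 2: lead(8x⁶ + 22x⁵ − 35x⁴ − 49x³ − 2x² + x + 22) ÷ lead(D) = 8x⁶ ÷ −2x = −4x⁵. Subtract (−4x⁵)·D = 8x⁶ + 28x⁵. Remainder: −6x⁵ − 35x⁴ − 49x³ − 2x² + x + 22.
Step 3: lead(−6x⁵ − 35x⁴ − 49x³ − 2x² + x + 22) ÷ lead(D) = −6x⁵ ÷ −2x = 3x⁴. Subtract (3x⁴)·D = −6x⁵ − 21x⁴. Remainder: −14x⁴ − 49x³ − 2x² + x + 22.
Step 4: lead(−14x⁴ − 49x³ − 2x² + x + 22) ÷ lead(D) = −14x⁴ ÷ −2x = 7x³. Subtract (7x³)·D = −14x⁴ − 49x³. Remainder: −2x² + x + 22.
Step 5: lead(−2x² + x + 22) ÷ lead(D) = −2x² ÷ −2x = x. Subtract (x)·D = −2x² − 7x. Remainder: 8x + 22.
Step 6: lead(8x + 22) ÷ lead(D) = 8x ÷ −2x = −4. Subtract (−4)·D = 8x + 28. Remainder: −6.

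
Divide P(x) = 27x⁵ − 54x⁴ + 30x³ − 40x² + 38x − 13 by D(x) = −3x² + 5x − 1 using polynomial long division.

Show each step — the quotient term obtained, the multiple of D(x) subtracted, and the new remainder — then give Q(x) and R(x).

Q(x) = −9x³ + 3x² − 2x + 9; R(x) = −9x − 4

Step 1: lead(27x⁵ − 54x⁴ + 30x³ − 40x² + 38x − 13) ÷ lead(D) = 27x⁵ ÷ −3x² = −9x³. Subtract (−9x³)·D = 27x⁵ − 45x⁴ + 9x³. Remainder: −9x⁴ + 21x³ − 40x² + 38x − 13.
Step 2: lead(−9x⁴ + 21x³ − 40x² + 38x − 13) ÷ lead(D) = −9x⁴ ÷ −3x² = 3x². Subtract (3x²)·D = −9x⁴ + 15x³ − 3x². Remainder: 6x³ − 37x² + 38x − 13.
Step 3: lead(6x³ − 37x² + 38x − 13) ÷ lead(D) = 6x³ ÷ −3x² = −2x. Subtract (−2x)·D = 6x³ − 10x² + 2x. Remainder: −27x² + 36x − 13.
Step 4: lead(−27x² + 36x − 13) ÷ lead(D) = −27x² ÷ −3x² = 9. Subtract (9)·D = −27x² + 45x − 9. Remainder: −9x − 4.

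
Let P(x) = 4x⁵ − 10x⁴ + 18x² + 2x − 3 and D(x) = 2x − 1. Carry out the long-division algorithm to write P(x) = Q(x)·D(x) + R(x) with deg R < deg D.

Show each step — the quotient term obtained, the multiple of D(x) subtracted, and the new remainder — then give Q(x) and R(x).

Step 1: lead(4x⁵ − 10x⁴ + 18x² + 2x − 3) ÷ lead(D) = 4x⁵ ÷ 2x = 2x⁴. Subtract (2x⁴)·D = 4x⁵ − 2x⁴. Remainder: −8x⁴ + 18x² + 2x − 3.
Step 2: lead(−8x⁴ + 18x² + 2x − 3) ÷ lead(D) = −8x⁴ ÷ 2x = −4x³. Subtract (−4x³)·D = −8x⁴ + 4x³. Remainder: −4x³ + 18x² + 2x − 3.
Step 3: lead(−4x³ + 18x² + 2x − 3) ÷ lead(D) = −4x³ ÷ 2x = −2x². Subtract (−2x²)·D = −4x³ + 2x². Remainder: 16x² + 2x − 3.
Step 4: lead(16x² + 2x − 3) ÷ lead(D) = 16x² ÷ 2x = 8x. Subtract (8x)·D = 16x² − 8x. Remainder: 10x − 3.
Step 5: lead(10x − 3) ÷ lead(D) = 10x ÷ 2x = 5. Subtract (5)·D = 10x − 5. Remainder: 2.

Q(x) = 2x⁴ − 4x³ − 2x² + 8x + 5; R(x) = 2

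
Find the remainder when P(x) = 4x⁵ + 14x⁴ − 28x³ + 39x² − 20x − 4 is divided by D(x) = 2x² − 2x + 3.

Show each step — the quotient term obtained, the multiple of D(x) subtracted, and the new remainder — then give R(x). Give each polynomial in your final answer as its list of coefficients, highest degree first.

Step 1: lead(4x⁵ + 14x⁴ − 28x³ + 39x² − 20x − 4) ÷ lead(D) = 4x⁵ ÷ 2x² = 2x³. Subtract (2x³)·D = 4x⁵ − 4x⁴ + 6x³. Remainder: 18x⁴ − 34x³ + 39x² − 20x − 4.
Step 2: lead(18x⁴ − 34x³ + 39x² − 20x − 4) ÷ lead(D) = 18x⁴ ÷ 2x² = 9x². Subtract (9x²)·D = 18x⁴ − 18x³ + 27x². Remainder: −16x³ + 12x² − 20x − 4.
Step 3: lead(−16x³ + 12x² − 20x − 4) ÷ lead(D) = −16x³ ÷ 2x² = −8x. Subtract (−8x)·D = −16x³ + 16x² − 24x. Remainder: −4x² + 4x − 4.
Step 4: lead(−4x² + 4x − 4) ÷ lead(D) = −4x² ÷ 2x² = −2. Subtract (−2)·D = −4x² + 4x − 6. Remainder: 2.

R = [2]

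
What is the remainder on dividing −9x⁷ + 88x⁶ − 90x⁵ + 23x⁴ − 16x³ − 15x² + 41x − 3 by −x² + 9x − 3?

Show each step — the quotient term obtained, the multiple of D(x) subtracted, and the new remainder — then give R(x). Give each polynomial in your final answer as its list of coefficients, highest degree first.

R = [8, 6]

Step 1: lead(−9x⁷ + 88x⁶ − 90x⁵ + 23x⁴ − 16x³ − 15x² + 41x − 3) ÷ lead(D) = −9x⁷ ÷ −x² = 9x⁵. Subtract (9x⁵)·D = −9x⁷ + 81x⁶ − 27x⁵. Remainder: 7x⁶ − 63x⁵ + 23x⁴ − 16x³ − 15x² + 41x − 3.
Step 2: lead(7x⁶ − 63x⁵ + 23x⁴ − 16x³ − 15x² + 41x − 3) ÷ lead(D) = 7x⁶ ÷ −x² = −7x⁴. Subtract (−7x⁴)·D = 7x⁶ − 63x⁵ + 21x⁴. Remainder: 2x⁴ − 16x³ − 15x² + 41x − 3.
Step 3: lead(2x⁴ − 16x³ − 15x² + 41x − 3) ÷ lead(D) = 2x⁴ ÷ −x² = −2x². Subtract (−2x²)·D = 2x⁴ − 18x³ + 6x². Remainder: 2x³ − 21x² + 41x − 3.
Step 4: lead(2x³ − 21x² + 41x − 3) ÷ lead(D) = 2x³ ÷ −x² = −2x. Subtract (−2x)·D = 2x³ − 18x² + 6x. Remainder: −3x² + 35x − 3.
Step 5: lead(−3x² + 35x − 3) ÷ lead(D) = −3x² ÷ −x² = 3. Subtract (3)·D = −3x² + 27x − 9. Remainder: 8x + 6.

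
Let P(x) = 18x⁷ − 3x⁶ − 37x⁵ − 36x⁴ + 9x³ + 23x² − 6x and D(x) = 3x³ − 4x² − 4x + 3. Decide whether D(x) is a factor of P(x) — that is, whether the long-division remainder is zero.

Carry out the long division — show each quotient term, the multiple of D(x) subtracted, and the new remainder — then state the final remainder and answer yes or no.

R(x) = 0, so D(x) is a factor of P(x). yes

Step 1: lead(18x⁷ − 3x⁶ − 37x⁵ − 36x⁴ + 9x³ + 23x² − 6x) ÷ lead(D) = 18x⁷ ÷ 3x³ = 6x⁴. Subtract (6x⁴)·D = 18x⁷ − 24x⁶ − 24x⁵ + 18x⁴. Remainder: 21x⁶ − 13x⁵ − 54x⁴ + 9x³ + 23x² − 6x.
Step 2: lead(21x⁶ − 13x⁵ − 54x⁴ + 9x³ + 23x² − 6x) ÷ lead(D) = 21x⁶ ÷ 3x³ = 7x³. Subtract (7x³)·D = 21x⁶ − 28x⁵ − 28x⁴ + 21x³. Remainder: 15x⁵ − 26x⁴ − 12x³ + 23x² − 6x.
Step 3: lead(15x⁵ − 26x⁴ − 12x³ + 23x² − 6x) ÷ lead(D) = 15x⁵ ÷ 3x³ = 5x². Subtract (5x²)·D = 15x⁵ − 20x⁴ − 20x³ + 15x². Remainder: −6x⁴ + 8x³ + 8x² − 6x.
Step 4: lead(−6x⁴ + 8x³ + 8x² − 6x) ÷ lead(D) = −6x⁴ ÷ 3x³ = −2x. Subtract (−2x)·D = −6x⁴ + 8x³ + 8x² − 6x. Remainder: 0.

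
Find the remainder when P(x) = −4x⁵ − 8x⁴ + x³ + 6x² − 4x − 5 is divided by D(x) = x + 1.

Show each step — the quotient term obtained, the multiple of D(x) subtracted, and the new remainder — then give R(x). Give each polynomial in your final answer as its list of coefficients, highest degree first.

R = [0]

Step 1: lead(−4x⁵ − 8x⁴ + x³ + 6x² − 4x − 5) ÷ lead(D) = −4x⁵ ÷ x = −4x⁴. Subtract (−4x⁴)·D = −4x⁵ − 4x⁴. Remainder: −4x⁴ + x³ + 6x² − 4x − 5.
Step 2: lead(−4x⁴ + x³ + 6x² − 4x − 5) ÷ lead(D) = −4x⁴ ÷ x = −4x³. Subtract (−4x³)·D = −4x⁴ − 4x³. Remainder: 5x³ + 6x² − 4x − 5.
Step 3: lead(5x³ + 6x² − 4x − 5) ÷ lead(D) = 5x³ ÷ x = 5x². Subtract (5x²)·D = 5x³ + 5x². Remainder: x² − 4x − 5.
Step 4: lead(x² − 4x − 5) ÷ lead(D) = x² ÷ x = x. Subtract (x)·D = x² + x. Remainder: −5x − 5.
Step 5: lead(−5x − 5) ÷ lead(D) = −5x ÷ x = −5. Subtract (−5)·D = −5x − 5. Remainder: 0.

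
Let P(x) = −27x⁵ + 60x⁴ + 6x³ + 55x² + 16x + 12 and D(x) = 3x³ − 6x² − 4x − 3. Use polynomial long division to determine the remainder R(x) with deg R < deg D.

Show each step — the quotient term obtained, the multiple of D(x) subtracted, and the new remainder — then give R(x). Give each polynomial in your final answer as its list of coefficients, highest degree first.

R = [-2, -6]

Step 1: lead(−27x⁵ + 60x⁴ + 6x³ + 55x² + 16x + 12) ÷ lead(D) = −27x⁵ ÷ 3x³ = −9x². Subtract (−9x²)·D = −27x⁵ + 54x⁴ + 36x³ + 27x². Remainder: 6x⁴ − 30x³ + 28x² + 16x + 12.
Step 2: lead(6x⁴ − 30x³ + 28x² + 16x + 12) ÷ lead(D) = 6x⁴ ÷ 3x³ = 2x. Subtract (2x)·D = 6x⁴ − 12x³ − 8x² − 6x. Remainder: −18x³ + 36x² + 22x + 12.
Step 3: lead(−18x³ + 36x² + 22x + 12) ÷ lead(D) = −18x³ ÷ 3x³ = −6. Subtract (−6)·D = −18x³ + 36x² + 24x + 18. Remainder: −2x − 6.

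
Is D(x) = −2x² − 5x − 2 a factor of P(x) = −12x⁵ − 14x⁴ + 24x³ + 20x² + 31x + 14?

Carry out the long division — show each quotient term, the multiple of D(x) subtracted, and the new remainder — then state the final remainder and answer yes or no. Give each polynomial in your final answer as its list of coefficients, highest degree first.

Step 1: lead(−12x⁵ − 14x⁴ + 24x³ + 20x² + 31x + 14) ÷ lead(D) = −12x⁵ ÷ −2x² = 6x³. Subtract (6x³)·D = −12x⁵ − 30x⁴ − 12x³. Remainder: 16x⁴ + 36x³ + 20x² + 31x + 14.
Step 2: lead(16x⁴ + 36x³ + 20x² + 31x + 14) ÷ lead(D) = 16x⁴ ÷ −2x² = −8x². Subtract (−8x²)·D = 16x⁴ + 40x³ + 16x². Remainder: −4x³ + 4x² + 31x + 14.
Step 3: lead(−4x³ + 4x² + 31x + 14) ÷ lead(D) = −4x³ ÷ −2x² = 2x. Subtract (2x)·D = −4x³ − 10x² − 4x. Remainder: 14x² + 35x + 14.
Step 4: lead(14x² + 35x + 14) ÷ lead(D) = 14x² ÷ −2x² = −7. Subtract (−7)·D = 14x² + 35x + 14. Remainder: 0.

R = [0], so D(x) is a factor of P(x). yes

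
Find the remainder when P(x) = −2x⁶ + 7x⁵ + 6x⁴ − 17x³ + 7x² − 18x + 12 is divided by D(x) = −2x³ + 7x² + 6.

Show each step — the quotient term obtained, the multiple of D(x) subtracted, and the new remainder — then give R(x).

Step 1: lead(−2x⁶ + 7x⁵ + 6x⁴ − 17x³ + 7x² − 18x + 12) ÷ lead(D) = −2x⁶ ÷ −2x³ = x³. Subtract (x³)·D = −2x⁶ + 7x⁵ + 6x³. Remainder: 6x⁴ − 23x³ + 7x² − 18x + 12.
Step 2: lead(6x⁴ − 23x³ + 7x² − 18x + 12) ÷ lead(D) = 6x⁴ ÷ −2x³ = −3x. Subtract (−3x)·D = 6x⁴ − 21x³ − 18x. Remainder: −2x³ + 7x² + 12.
Step 3: lead(−2x³ + 7x² + 12) ÷ lead(D) = −2x³ ÷ −2x³ = 1. Subtract (1)·D = −2x³ + 7x² + 6. Remainder: 6.

R(x) = 6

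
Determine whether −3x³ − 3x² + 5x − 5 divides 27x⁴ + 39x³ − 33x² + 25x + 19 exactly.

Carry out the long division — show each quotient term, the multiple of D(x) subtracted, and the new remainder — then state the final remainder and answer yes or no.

R(x) = −1, so D(x) is not a factor of P(x). no

Step 1: lead(27x⁴ + 39x³ − 33x² + 25x + 19) ÷ lead(D) = 27x⁴ ÷ −3x³ = −9x. Subtract (−9x)·D = 27x⁴ + 27x³ − 45x² + 45x. Remainder: 12x³ + 12x² − 20x + 19.
Step 2: lead(12x³ + 12x² − 20x + 19) ÷ lead(D) = 12x³ ÷ −3x³ = −4. Subtract (−4)·D = 12x³ + 12x² − 20x + 20. Remainder: −1.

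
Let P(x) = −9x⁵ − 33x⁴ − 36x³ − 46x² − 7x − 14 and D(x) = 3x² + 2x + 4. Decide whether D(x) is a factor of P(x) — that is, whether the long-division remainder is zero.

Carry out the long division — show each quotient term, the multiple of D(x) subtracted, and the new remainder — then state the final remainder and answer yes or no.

Step 1: lead(−9x⁵ − 33x⁴ − 36x³ − 46x² − 7x − 14) ÷ lead(D) = −9x⁵ ÷ 3x² = −3x³. Subtract (−3x³)·D = −9x⁵ − 6x⁴ − 12x³. Remainder: −27x⁴ − 24x³ − 46x² − 7x − 14.
Step 2: lead(−27x⁴ − 24x³ − 46x² − 7x − 14) ÷ lead(D) = −27x⁴ ÷ 3x² = −9x². Subtract (−9x²)·D = −27x⁴ − 18x³ − 36x². Remainder: −6x³ − 10x² − 7x − 14.
Step 3: lead(−6x³ − 10x² − 7x − 14) ÷ lead(D) = −6x³ ÷ 3x² = −2x. Subtract (−2x)·D = −6x³ − 4x² − 8x. Remainder: −6x² + x − 14.
Step 4: lead(−6x² + x − 14) ÷ lead(D) = −6x² ÷ 3x² = −2. Subtract (−2)·D = −6x² − 4x − 8. Remainder: 5x − 6.

R(x) = 5x − 6, so D(x) is not a factor of P(x). no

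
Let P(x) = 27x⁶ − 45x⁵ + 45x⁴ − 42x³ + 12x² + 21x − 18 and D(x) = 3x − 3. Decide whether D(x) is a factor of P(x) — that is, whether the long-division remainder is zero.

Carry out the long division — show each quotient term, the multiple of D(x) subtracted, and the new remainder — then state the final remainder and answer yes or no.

Step 1: lead(27x⁶ − 45x⁵ + 45x⁴ − 42x³ + 12x² + 21x − 18) ÷ lead(D) = 27x⁶ ÷ 3x = 9x⁵. Subtract (9x⁵)·D = 27x⁶ − 27x⁵. Remainder: −18x⁵ + 45x⁴ − 42x³ + 12x² + 21x − 18.
Step 2: lead(−18x⁵ + 45x⁴ − 42x³ + 12x² + 21x − 18) ÷ lead(D) = −18x⁵ ÷ 3x = −6x⁴. Subtract (−6x⁴)·D = −18x⁵ + 18x⁴. Remainder: 27x⁴ − 42x³ + 12x² + 21x − 18.
Step 3: lead(27x⁴ − 42x³ + 12x² + 21x − 18) ÷ lead(D) = 27x⁴ ÷ 3x = 9x³. Subtract (9x³)·D = 27x⁴ − 27x³. Remainder: −15x³ + 12x² + 21x − 18.
Step 4: lead(−15x³ + 12x² + 21x − 18) ÷ lead(D) = −15x³ ÷ 3x = −5x². Subtract (−5x²)·D = −15x³ + 15x². Remainder: −3x² + 21x − 18.
Step 5: lead(−3x² + 21x − 18) ÷ lead(D) = −3x² ÷ 3x = −x. Subtract (−x)·D = −3x² + 3x. Remainder: 18x − 18.
Step 6: lead(18x − 18) ÷ lead(D) = 18x ÷ 3x = 6. Subtract (6)·D = 18x − 18. Remainder: 0.

R(x) = 0, so D(x) is a factor of P(x). yes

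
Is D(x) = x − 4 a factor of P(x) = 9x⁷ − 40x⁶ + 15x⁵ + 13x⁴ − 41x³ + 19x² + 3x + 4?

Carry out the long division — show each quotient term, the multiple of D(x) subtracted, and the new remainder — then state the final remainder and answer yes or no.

R(x) = 0, so D(x) is a factor of P(x). yes

Step 1: lead(9x⁷ − 40x⁶ + 15x⁵ + 13x⁴ − 41x³ + 19x² + 3x + 4) ÷ lead(D) = 9x⁷ ÷ x = 9x⁶. Subtract (9x⁶)·D = 9x⁷ − 36x⁶. Remainder: −4x⁶ + 15x⁵ + 13x⁴ − 41x³ + 19x² + 3x + 4.
Step 2: lead(−4x⁶ + 15x⁵ + 13x⁴ − 41x³ + 19x² + 3x + 4) ÷ lead(D) = −4x⁶ ÷ x = −4x⁵. Subtract (−4x⁵)·D = −4x⁶ + 16x⁵. Remainder: −x⁵ + 13x⁴ − 41x³ + 19x² + 3x + 4.
Step 3: lead(−x⁵ + 13x⁴ − 41x³ + 19x² + 3x + 4) ÷ lead(D) = −x⁵ ÷ x = −x⁴. Subtract (−x⁴)·D = −x⁵ + 4x⁴. Remainder: 9x⁴ − 41x³ + 19x² + 3x + 4.
Step 4: lead(9x⁴ − 41x³ + 19x² + 3x + 4) ÷ lead(D) = 9x⁴ ÷ x = 9x³. Subtract (9x³)·D = 9x⁴ − 36x³. Remainder: −5x³ + 19x² + 3x + 4.
Step 5: lead(−5x³ + 19x² + 3x + 4) ÷ lead(D) = −5x³ ÷ x = −5x². Subtract (−5x²)·D = −5x³ + 20x². Remainder: −x² + 3x + 4.
Step 6: lead(−x² + 3x + 4) ÷ lead(D) = −x² ÷ x = −x. Subtract (−x)·D = −x² + 4x. Remainder: −x + 4.
Step 7: lead(−x + 4) ÷ lead(D) = −x ÷ x = −1. Subtract (−1)·D = −x + 4. Remainder: 0.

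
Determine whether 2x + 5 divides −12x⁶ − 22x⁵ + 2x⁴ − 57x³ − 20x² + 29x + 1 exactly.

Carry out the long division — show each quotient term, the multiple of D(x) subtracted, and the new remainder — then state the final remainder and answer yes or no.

R(x) = −9, so D(x) is not a factor of P(x). no

Step 1: lead(−12x⁶ − 22x⁵ + 2x⁴ − 57x³ − 20x² + 29x + 1) ÷ lead(D) = −12x⁶ ÷ 2x = −6x⁵. Subtract (−6x⁵)·D = −12x⁶ − 30x⁵. Remainder: 8x⁵ + 2x⁴ − 57x³ − 20x² + 29x + 1.
Step 2: lead(8x⁵ + 2x⁴ − 57x³ − 20x² + 29x + 1) ÷ lead(D) = 8x⁵ ÷ 2x = 4x⁴. Subtract (4x⁴)·D = 8x⁵ + 20x⁴. Remainder: −18x⁴ − 57x³ − 20x² + 29x + 1.
Step 3: lead(−18x⁴ − 57x³ − 20x² + 29x + 1) ÷ lead(D) = −18x⁴ ÷ 2x = −9x³. Subtract (−9x³)·D = −18x⁴ − 45x³. Remainder: −12x³ − 20x² + 29x + 1.
Step 4: lead(−12x³ − 20x² + 29x + 1) ÷ lead(D) = −12x³ ÷ 2x = −6x². Subtract (−6x²)·D = −12x³ − 30x². Remainder: 10x² + 29x + 1.
Step 5: lead(10x² + 29x + 1) ÷ lead(D) = 10x² ÷ 2x = 5x. Subtract (5x)·D = 10x² + 25x. Remainder: 4x + 1.
Step 6: lead(4x + 1) ÷ lead(D) = 4x ÷ 2x = 2. Subtract (2)·D = 4x + 10. Remainder: −9.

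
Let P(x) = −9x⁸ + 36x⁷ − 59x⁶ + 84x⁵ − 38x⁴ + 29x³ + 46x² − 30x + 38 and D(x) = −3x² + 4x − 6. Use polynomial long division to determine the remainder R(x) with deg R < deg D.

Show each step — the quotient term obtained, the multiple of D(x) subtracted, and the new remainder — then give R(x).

Step 1: lead(−9x⁸ + 36x⁷ − 59x⁶ + 84x⁵ − 38x⁴ + 29x³ + 46x² − 30x + 38) ÷ lead(D) = −9x⁸ ÷ −3x² = 3x⁶. Subtract (3x⁶)·D = −9x⁸ + 12x⁷ − 18x⁶. Remainder: 24x⁷ − 41x⁶ + 84x⁵ − 38x⁴ + 29x³ + 46x² − 30x + 38.
Step 2: lead(24x⁷ − 41x⁶ + 84x⁵ − 38x⁴ + 29x³ + 46x² − 30x + 38) ÷ lead(D) = 24x⁷ ÷ −3x² = −8x⁵. Subtract (−8x⁵)·D = 24x⁷ − 32x⁶ + 48x⁵. Remainder: −9x⁶ + 36x⁵ − 38x⁴ + 29x³ + 46x² − 30x + 38.
Step 3: lead(−9x⁶ + 36x⁵ − 38x⁴ + 29x³ + 46x² − 30x + 38) ÷ lead(D) = −9x⁶ ÷ −3x² = 3x⁴. Subtract (3x⁴)·D = −9x⁶ + 12x⁵ − 18x⁴. Remainder: 24x⁵ − 20x⁴ + 29x³ + 46x² − 30x + 38.
Step 4: lead(24x⁵ − 20x⁴ + 29x³ + 46x² − 30x + 38) ÷ lead(D) = 24x⁵ ÷ −3x² = −8x³. Subtract (−8x³)·D = 24x⁵ − 32x⁴ + 48x³. Remainder: 12x⁴ − 19x³ + 46x² − 30x + 38.
Step 5: lead(12x⁴ − 19x³ + 46x² − 30x + 38) ÷ lead(D) = 12x⁴ ÷ −3x² = −4x². Subtract (−4x²)·D = 12x⁴ − 16x³ + 24x². Remainder: −3x³ + 22x² − 30x + 38.
Step 6: lead(−3x³ + 22x² − 30x + 38) ÷ lead(D) = −3x³ ÷ −3x² = x. Subtract (x)·D = −3x³ + 4x² − 6x. Remainder: 18x² − 24x + 38.
Step 7: lead(18x² − 24x + 38) ÷ lead(D) = 18x² ÷ −3x² = −6. Subtract (−6)·D = 18x² − 24x + 36. Remainder: 2.

R(x) = 2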